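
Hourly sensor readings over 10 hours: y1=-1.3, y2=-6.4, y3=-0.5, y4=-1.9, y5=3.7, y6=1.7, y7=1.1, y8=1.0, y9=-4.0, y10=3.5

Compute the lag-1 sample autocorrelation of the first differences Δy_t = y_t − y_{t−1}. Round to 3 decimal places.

First differences Δy: -5.1, 5.9, -1.4, 5.6, -2.0, -0.6, -0.1, -5.0, 7.5
Mean of differences = 0.5333
Numerator Σ(Δy_t−Δȳ)(Δy_{t+1}−Δȳ) = -94.6944
Denominator Σ(Δy_t−Δȳ)² = 177.2000
r_1(Δy) = -94.6944 / 177.2000 = -0.534

-0.534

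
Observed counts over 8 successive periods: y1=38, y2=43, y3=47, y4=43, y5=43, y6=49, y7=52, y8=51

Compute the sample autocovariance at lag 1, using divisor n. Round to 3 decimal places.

8.273

Mean ȳ = (38 + 43 + 47 + 43 + 43 + 49 + 52 + 51)/8 = 45.7500
Σ_{t=1}^{7}(y_t−ȳ)(y_{t+1}−ȳ) = 66.1875
γ_1 = 66.1875 / 8 = 8.273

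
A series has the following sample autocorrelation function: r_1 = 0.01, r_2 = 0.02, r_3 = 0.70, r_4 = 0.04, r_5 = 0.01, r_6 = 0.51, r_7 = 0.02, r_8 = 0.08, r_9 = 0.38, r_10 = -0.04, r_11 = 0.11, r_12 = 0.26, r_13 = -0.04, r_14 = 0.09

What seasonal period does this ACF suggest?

3

The largest autocorrelation is r_3 = 0.70, with weaker echoes at lags 6 (0.51), 9 (0.38) and 12 (0.26); the remaining lags stay at or below 0.11.
The dominant spike at lag 3 indicates a seasonal period of 3.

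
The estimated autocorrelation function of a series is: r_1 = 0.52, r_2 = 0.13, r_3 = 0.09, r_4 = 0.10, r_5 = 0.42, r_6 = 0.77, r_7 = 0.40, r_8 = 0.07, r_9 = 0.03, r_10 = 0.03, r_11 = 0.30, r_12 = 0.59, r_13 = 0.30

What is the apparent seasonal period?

6

The largest autocorrelation is r_6 = 0.77, with a weaker echo at lag 12 (0.59); the remaining lags stay at or below 0.52. The elevated value at lag 1 (0.52), dropping to 0.13 at lag 2, reflects decaying short-term dependence rather than seasonality.
The dominant spike at lag 6 indicates a seasonal period of 6.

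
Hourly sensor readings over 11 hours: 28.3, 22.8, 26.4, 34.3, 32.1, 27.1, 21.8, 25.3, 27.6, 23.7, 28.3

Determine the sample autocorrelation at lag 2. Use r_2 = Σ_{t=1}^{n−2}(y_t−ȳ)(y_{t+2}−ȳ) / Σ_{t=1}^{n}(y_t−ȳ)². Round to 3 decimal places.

-0.406

Mean ȳ = (28.3 + 22.8 + 26.4 + 34.3 + 32.1 + 27.1 + 21.8 + 25.3 + 27.6 + 23.7 + 28.3)/11 = 27.0636
Numerator Σ_{t=1}^{9}(y_t−ȳ)(y_{t+2}−ȳ) = -57.5545
Denominator Σ(y_t−ȳ)² = 141.8255
r_2 = -57.5545 / 141.8255 = -0.406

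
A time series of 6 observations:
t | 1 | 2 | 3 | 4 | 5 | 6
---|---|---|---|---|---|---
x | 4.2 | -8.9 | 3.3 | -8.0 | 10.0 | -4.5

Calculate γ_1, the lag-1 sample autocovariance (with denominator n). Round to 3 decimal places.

-36.819

Mean x̄ = (4.2 − 8.9 + 3.3 − 8.0 + 10.0 − 4.5)/6 = -0.6500
Deviations: 4.8500, -8.2500, 3.9500, -7.3500, 10.6500, -3.8500
Σ_{t=1}^{5}(x_t−x̄)(x_{t+1}−x̄) = -220.9125
γ_1 = -220.9125 / 6 = -36.819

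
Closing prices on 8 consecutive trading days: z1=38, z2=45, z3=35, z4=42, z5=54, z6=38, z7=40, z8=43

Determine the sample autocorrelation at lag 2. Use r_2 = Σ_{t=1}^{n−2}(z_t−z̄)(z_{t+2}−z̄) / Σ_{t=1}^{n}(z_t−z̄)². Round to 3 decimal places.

-0.351

Mean z̄ = (38 + 45 + 35 + 42 + 54 + 38 + 40 + 43)/8 = 41.8750
Deviations from mean: -3.8750, 3.1250, -6.8750, 0.1250, 12.1250, -3.8750, -1.8750, 1.1250
Σ(z_t−z̄)(z_{t+2}−z̄) = (26.6406) + (0.3906) + (-83.3594) + (-0.4844) + (-22.7344) + (-4.3594) = -83.9063
Denominator Σ(z_t−z̄)² = 238.8750
r_2 = -83.9063 / 238.8750 = -0.351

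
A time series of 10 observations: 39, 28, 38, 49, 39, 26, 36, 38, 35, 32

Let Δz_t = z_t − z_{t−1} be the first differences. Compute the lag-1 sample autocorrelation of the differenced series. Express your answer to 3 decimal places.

-0.113

First differences Δz: -11, 10, 11, -10, -13, 10, 2, -3, -3
Mean of differences = -0.7778
Numerator Σ(Δz_t−Δz̄)(Δz_{t+1}−Δz̄) = -82.1605
Denominator Σ(Δz_t−Δz̄)² = 727.5556
r_1(Δz) = -82.1605 / 727.5556 = -0.113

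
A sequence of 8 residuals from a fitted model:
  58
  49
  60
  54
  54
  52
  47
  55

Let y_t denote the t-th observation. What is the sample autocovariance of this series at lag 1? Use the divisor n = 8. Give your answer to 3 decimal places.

Mean ȳ = (58 + 49 + 60 + 54 + 54 + 52 + 47 + 55)/8 = 53.6250
Deviations: 4.3750, -4.6250, 6.3750, 0.3750, 0.3750, -1.6250, -6.6250, 1.3750
Σ_{t=1}^{7}(y_t−ȳ)(y_{t+1}−ȳ) = -46.1406
γ_1 = -46.1406 / 8 = -5.768

-5.768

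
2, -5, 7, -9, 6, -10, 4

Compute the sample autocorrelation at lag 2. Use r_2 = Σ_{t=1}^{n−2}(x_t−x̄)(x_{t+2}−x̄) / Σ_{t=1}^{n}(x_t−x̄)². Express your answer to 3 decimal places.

0.705

Mean x̄ = (2 − 5 + 7 − 9 + 6 − 10 + 4)/7 = -0.7143
Deviations from mean: 2.7143, -4.2857, 7.7143, -8.2857, 6.7143, -9.2857, 4.7143
Numerator Σ_{t=1}^{5}(x_t−x̄)(x_{t+2}−x̄) = 216.8367
Denominator Σ(x_t−x̄)² = 307.4286
r_2 = 216.8367 / 307.4286 = 0.705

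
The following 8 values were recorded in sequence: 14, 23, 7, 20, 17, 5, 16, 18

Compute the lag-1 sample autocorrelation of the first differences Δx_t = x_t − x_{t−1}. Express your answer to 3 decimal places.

First differences Δx: 9, -16, 13, -3, -12, 11, 2
Mean of differences = 0.5714
Numerator Σ(Δx_t−Δx̄)(Δx_{t+1}−Δx̄) = -461.3265
Denominator Σ(Δx_t−Δx̄)² = 781.7143
r_1(Δx) = -461.3265 / 781.7143 = -0.590

-0.590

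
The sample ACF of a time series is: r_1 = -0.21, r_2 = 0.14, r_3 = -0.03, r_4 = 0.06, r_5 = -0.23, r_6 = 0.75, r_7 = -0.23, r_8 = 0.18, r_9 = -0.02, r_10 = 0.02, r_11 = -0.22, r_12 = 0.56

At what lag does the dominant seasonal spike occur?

6

The largest autocorrelation is r_6 = 0.75, with a weaker echo at lag 12 (0.56); the remaining lags stay at or below 0.18.
The dominant spike at lag 6 indicates a seasonal period of 6.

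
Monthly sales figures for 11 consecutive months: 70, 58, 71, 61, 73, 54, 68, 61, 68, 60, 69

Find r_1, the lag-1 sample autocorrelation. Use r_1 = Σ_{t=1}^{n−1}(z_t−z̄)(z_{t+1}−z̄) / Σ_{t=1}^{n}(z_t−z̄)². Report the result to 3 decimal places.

-0.817

Mean z̄ = (70 + 58 + 71 + 61 + 73 + 54 + 68 + 61 + 68 + 60 + 69)/11 = 64.8182
Numerator Σ_{t=1}^{10}(z_t−z̄)(z_{t+1}−z̄) = -315.0331
Denominator Σ(z_t−z̄)² = 385.6364
r_1 = -315.0331 / 385.6364 = -0.817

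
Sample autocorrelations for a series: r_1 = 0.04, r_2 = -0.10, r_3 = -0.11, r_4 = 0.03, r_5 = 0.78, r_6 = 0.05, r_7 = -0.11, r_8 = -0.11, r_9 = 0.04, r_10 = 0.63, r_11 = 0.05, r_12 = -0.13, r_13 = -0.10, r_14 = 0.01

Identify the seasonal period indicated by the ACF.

5

The largest autocorrelation is r_5 = 0.78, with a weaker echo at lag 10 (0.63); the remaining lags stay at or below 0.05.
The dominant spike at lag 5 indicates a seasonal period of 5.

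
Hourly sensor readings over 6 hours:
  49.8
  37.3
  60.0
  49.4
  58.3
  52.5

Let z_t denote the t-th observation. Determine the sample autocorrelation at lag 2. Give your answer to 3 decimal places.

Mean z̄ = (49.8 + 37.3 + 60.0 + 49.4 + 58.3 + 52.5)/6 = 51.2167
Deviations from mean: -1.4167, -13.9167, 8.7833, -1.8167, 7.0833, 1.2833
Σ(z_t−z̄)(z_{t+2}−z̄) = (-12.4431) + (25.2819) + (62.2153) + (-2.3314) = 72.7228
Denominator Σ(z_t−z̄)² = 327.9483
r_2 = 72.7228 / 327.9483 = 0.222

0.222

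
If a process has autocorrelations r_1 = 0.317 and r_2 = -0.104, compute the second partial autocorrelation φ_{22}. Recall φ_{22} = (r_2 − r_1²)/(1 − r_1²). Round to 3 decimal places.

-0.227

φ_{22} = (r_2 − r_1²) / (1 − r_1²)
r_1² = (0.317)² = 0.100489
Numerator = -0.104 − 0.1005 = -0.2045; denominator = 1 − 0.1005 = 0.8995
φ_{22} = -0.2045 / 0.8995 = -0.227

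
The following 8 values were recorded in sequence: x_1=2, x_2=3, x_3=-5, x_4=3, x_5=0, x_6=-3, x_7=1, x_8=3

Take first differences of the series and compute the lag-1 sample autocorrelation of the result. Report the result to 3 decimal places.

-0.544

First differences Δx: 1, -8, 8, -3, -3, 4, 2
Mean of differences = 0.1429
Numerator Σ(Δx_t−Δx̄)(Δx_{t+1}−Δx̄) = -90.7347
Denominator Σ(Δx_t−Δx̄)² = 166.8571
r_1(Δx) = -90.7347 / 166.8571 = -0.544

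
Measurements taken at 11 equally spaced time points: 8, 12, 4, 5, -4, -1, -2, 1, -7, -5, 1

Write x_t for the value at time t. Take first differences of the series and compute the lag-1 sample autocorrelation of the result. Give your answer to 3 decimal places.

-0.437

First differences Δx: 4, -8, 1, -9, 3, -1, 3, -8, 2, 6
Mean of differences = -0.7000
Numerator Σ(Δx_t−Δx̄)(Δx_{t+1}−Δx̄) = -122.3900
Denominator Σ(Δx_t−Δx̄)² = 280.1000
r_1(Δx) = -122.3900 / 280.1000 = -0.437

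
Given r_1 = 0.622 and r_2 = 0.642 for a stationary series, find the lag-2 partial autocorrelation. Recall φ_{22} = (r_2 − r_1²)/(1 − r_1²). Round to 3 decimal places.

0.416

φ_{22} = (r_2 − r_1²) / (1 − r_1²)
r_1² = (0.622)² = 0.386884
Numerator = 0.642 − 0.3869 = 0.2551; denominator = 1 − 0.3869 = 0.6131
φ_{22} = 0.2551 / 0.6131 = 0.416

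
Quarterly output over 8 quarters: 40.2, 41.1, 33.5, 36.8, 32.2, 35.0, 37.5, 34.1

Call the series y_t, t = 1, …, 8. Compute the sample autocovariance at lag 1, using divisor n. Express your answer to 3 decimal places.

0.370

Mean ȳ = (40.2 + 41.1 + 33.5 + 36.8 + 32.2 + 35.0 + 37.5 + 34.1)/8 = 36.3000
Deviations: 3.9000, 4.8000, -2.8000, 0.5000, -4.1000, -1.3000, 1.2000, -2.2000
Σ_{t=1}^{7}(y_t−ȳ)(y_{t+1}−ȳ) = 2.9600
γ_1 = 2.9600 / 8 = 0.370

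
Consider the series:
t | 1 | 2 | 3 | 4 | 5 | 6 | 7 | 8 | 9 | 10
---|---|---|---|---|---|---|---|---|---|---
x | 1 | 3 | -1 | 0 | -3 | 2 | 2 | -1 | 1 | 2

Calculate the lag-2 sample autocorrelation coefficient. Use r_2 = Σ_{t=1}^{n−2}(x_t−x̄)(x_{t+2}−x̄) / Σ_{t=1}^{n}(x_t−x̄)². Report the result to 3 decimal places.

-0.201

Mean x̄ = (1 + 3 − 1 + 0 − 3 + 2 + 2 − 1 + 1 + 2)/10 = 0.6000
Numerator Σ_{t=1}^{8}(x_t−x̄)(x_{t+2}−x̄) = -6.1200
Denominator Σ(x_t−x̄)² = 30.4000
r_2 = -6.1200 / 30.4000 = -0.201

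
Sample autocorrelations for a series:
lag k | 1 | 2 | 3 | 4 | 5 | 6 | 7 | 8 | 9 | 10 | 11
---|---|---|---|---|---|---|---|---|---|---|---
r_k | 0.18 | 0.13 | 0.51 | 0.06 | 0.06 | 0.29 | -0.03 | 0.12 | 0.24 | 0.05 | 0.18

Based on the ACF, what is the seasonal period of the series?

3

The largest autocorrelation is r_3 = 0.51, with weaker echoes at lags 6 (0.29) and 9 (0.24); the remaining lags stay at or below 0.18.
The dominant spike at lag 3 indicates a seasonal period of 3.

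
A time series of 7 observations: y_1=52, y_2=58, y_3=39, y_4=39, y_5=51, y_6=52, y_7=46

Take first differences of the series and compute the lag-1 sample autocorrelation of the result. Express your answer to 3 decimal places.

-0.201

First differences Δy: 6, -19, 0, 12, 1, -6
Mean of differences = -1.0000
Numerator Σ(Δy_t−Δȳ)(Δy_{t+1}−Δȳ) = -115.0000
Denominator Σ(Δy_t−Δȳ)² = 572.0000
r_1(Δy) = -115.0000 / 572.0000 = -0.201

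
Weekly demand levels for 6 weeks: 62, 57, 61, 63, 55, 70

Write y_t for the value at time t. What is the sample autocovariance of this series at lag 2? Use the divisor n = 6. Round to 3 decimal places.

Mean ȳ = (62 + 57 + 61 + 63 + 55 + 70)/6 = 61.3333
Deviations: 0.6667, -4.3333, -0.3333, 1.6667, -6.3333, 8.6667
Σ_{t=1}^{4}(y_t−ȳ)(y_{t+2}−ȳ) = 9.1111
γ_2 = 9.1111 / 6 = 1.519

1.519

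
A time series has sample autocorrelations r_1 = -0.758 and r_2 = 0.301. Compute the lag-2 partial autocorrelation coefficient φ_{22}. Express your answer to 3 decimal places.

-0.643

φ_{22} = (r_2 − r_1²) / (1 − r_1²)
r_1² = (-0.758)² = 0.574564
Numerator = 0.301 − 0.5746 = -0.2736; denominator = 1 − 0.5746 = 0.4254
φ_{22} = -0.2736 / 0.4254 = -0.643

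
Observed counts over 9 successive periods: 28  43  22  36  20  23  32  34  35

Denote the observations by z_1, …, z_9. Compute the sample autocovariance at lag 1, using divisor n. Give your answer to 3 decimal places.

-17.123

Mean z̄ = (28 + 43 + 22 + 36 + 20 + 23 + 32 + 34 + 35)/9 = 30.3333
Σ_{t=1}^{8}(z_t−z̄)(z_{t+1}−z̄) = -154.1111
γ_1 = -154.1111 / 9 = -17.123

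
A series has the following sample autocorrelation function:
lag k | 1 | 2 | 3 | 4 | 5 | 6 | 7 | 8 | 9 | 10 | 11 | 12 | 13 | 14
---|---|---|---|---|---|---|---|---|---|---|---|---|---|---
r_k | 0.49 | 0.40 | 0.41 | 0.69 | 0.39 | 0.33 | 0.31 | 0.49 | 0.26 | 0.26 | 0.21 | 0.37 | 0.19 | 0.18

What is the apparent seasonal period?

4

The largest autocorrelation is r_4 = 0.69; the remaining lags stay at or below 0.49. The elevated value at lag 1 (0.49), dropping to 0.40 at lag 2, reflects decaying short-term dependence rather than seasonality.
The dominant spike at lag 4 indicates a seasonal period of 4.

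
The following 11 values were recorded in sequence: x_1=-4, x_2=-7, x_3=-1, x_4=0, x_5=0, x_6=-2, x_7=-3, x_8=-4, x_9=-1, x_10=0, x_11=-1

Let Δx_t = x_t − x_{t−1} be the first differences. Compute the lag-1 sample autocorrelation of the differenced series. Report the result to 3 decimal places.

First differences Δx: -3, 6, 1, 0, -2, -1, -1, 3, 1, -1
Mean of differences = 0.3000
Numerator Σ(Δx_t−Δx̄)(Δx_{t+1}−Δx̄) = -12.1900
Denominator Σ(Δx_t−Δx̄)² = 62.1000
r_1(Δx) = -12.1900 / 62.1000 = -0.196

-0.196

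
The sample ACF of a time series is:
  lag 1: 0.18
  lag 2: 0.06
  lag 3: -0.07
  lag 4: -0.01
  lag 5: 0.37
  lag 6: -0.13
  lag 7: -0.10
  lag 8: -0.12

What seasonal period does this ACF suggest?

5

The largest autocorrelation is r_5 = 0.37; the remaining lags stay at or below 0.18.
The dominant spike at lag 5 indicates a seasonal period of 5.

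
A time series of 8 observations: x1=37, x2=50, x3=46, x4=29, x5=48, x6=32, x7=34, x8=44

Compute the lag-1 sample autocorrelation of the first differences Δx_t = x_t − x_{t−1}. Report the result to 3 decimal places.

First differences Δx: 13, -4, -17, 19, -16, 2, 10
Mean of differences = 1.0000
Numerator Σ(Δx_t−Δx̄)(Δx_{t+1}−Δx̄) = -608.0000
Denominator Σ(Δx_t−Δx̄)² = 1188.0000
r_1(Δx) = -608.0000 / 1188.0000 = -0.512

-0.512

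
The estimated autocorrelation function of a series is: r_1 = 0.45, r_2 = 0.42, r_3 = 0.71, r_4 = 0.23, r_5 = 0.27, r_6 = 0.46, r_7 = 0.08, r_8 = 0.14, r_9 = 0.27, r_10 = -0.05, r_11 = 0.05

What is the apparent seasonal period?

3

The largest autocorrelation is r_3 = 0.71, with a weaker echo at lag 6 (0.46); the remaining lags stay at or below 0.45. The elevated value at lag 1 (0.45), dropping to 0.42 at lag 2, reflects decaying short-term dependence rather than seasonality.
The dominant spike at lag 3 indicates a seasonal period of 3.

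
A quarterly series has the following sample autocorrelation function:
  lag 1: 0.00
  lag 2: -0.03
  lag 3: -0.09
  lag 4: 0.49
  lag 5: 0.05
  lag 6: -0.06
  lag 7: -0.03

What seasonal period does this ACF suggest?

4

The largest autocorrelation is r_4 = 0.49; the remaining lags stay at or below 0.05.
The dominant spike at lag 4 indicates a seasonal period of 4.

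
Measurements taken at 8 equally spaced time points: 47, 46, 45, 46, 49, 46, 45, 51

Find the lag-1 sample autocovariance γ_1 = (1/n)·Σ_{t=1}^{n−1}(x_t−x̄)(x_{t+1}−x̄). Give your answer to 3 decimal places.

-0.830

Mean x̄ = (47 + 46 + 45 + 46 + 49 + 46 + 45 + 51)/8 = 46.8750
Σ_{t=1}^{7}(x_t−x̄)(x_{t+1}−x̄) = -6.6406
γ_1 = -6.6406 / 8 = -0.830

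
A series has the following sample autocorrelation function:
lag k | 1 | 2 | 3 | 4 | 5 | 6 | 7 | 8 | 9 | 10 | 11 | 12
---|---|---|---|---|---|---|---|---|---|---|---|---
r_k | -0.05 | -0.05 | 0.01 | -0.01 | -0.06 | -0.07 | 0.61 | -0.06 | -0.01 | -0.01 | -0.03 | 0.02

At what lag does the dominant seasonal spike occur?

The largest autocorrelation is r_7 = 0.61; the remaining lags stay at or below 0.02.
The dominant spike at lag 7 indicates a seasonal period of 7.

7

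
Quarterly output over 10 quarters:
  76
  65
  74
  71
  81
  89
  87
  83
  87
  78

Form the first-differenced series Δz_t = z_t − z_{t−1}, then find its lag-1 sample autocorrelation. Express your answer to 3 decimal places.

First differences Δz: -11, 9, -3, 10, 8, -2, -4, 4, -9
Mean of differences = 0.2222
Numerator Σ(Δz_t−Δz̄)(Δz_{t+1}−Δz̄) = -140.9383
Denominator Σ(Δz_t−Δz̄)² = 491.5556
r_1(Δz) = -140.9383 / 491.5556 = -0.287

-0.287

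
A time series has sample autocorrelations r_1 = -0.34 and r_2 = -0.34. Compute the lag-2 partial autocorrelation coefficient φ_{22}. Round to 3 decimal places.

φ_{22} = (r_2 − r_1²) / (1 − r_1²)
r_1² = (-0.34)² = 0.1156
Numerator = -0.34 − 0.1156 = -0.4556; denominator = 1 − 0.1156 = 0.8844
φ_{22} = -0.4556 / 0.8844 = -0.515

-0.515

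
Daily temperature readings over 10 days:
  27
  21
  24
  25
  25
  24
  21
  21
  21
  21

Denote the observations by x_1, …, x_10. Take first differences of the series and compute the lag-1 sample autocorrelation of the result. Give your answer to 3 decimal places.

-0.239

First differences Δx: -6, 3, 1, 0, -1, -3, 0, 0, 0
Mean of differences = -0.6667
Numerator Σ(Δx_t−Δx̄)(Δx_{t+1}−Δx̄) = -12.4444
Denominator Σ(Δx_t−Δx̄)² = 52.0000
r_1(Δx) = -12.4444 / 52.0000 = -0.239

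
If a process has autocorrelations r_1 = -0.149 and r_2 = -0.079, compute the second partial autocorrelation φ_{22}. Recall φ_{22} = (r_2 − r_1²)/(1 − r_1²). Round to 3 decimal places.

-0.103

φ_{22} = (r_2 − r_1²) / (1 − r_1²)
r_1² = (-0.149)² = 0.022201
Numerator = -0.079 − 0.0222 = -0.1012; denominator = 1 − 0.0222 = 0.9778
φ_{22} = -0.1012 / 0.9778 = -0.103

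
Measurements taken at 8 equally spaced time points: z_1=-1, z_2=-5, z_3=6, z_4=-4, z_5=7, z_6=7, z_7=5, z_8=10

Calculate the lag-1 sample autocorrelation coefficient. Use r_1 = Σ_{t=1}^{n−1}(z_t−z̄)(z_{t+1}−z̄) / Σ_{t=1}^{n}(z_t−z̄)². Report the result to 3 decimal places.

-0.012

Mean z̄ = (-1 − 5 + 6 − 4 + 7 + 7 + 5 + 10)/8 = 3.1250
Deviations from mean: -4.1250, -8.1250, 2.8750, -7.1250, 3.8750, 3.8750, 1.8750, 6.8750
Numerator Σ_{t=1}^{7}(z_t−z̄)(z_{t+1}−z̄) = -2.7656
Denominator Σ(z_t−z̄)² = 222.8750
r_1 = -2.7656 / 222.8750 = -0.012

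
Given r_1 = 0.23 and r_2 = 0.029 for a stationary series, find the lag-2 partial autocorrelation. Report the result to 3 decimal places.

-0.025

φ_{22} = (r_2 − r_1²) / (1 − r_1²)
r_1² = (0.23)² = 0.0529
Numerator = 0.029 − 0.0529 = -0.0239; denominator = 1 − 0.0529 = 0.9471
φ_{22} = -0.0239 / 0.9471 = -0.025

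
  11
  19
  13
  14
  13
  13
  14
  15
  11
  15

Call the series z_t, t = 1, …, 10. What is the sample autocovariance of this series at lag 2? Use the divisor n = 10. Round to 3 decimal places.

Mean z̄ = (11 + 19 + 13 + 14 + 13 + 13 + 14 + 15 + 11 + 15)/10 = 13.8000
Σ_{t=1}^{8}(z_t−z̄)(z_{t+2}−z̄) = 3.5200
γ_2 = 3.5200 / 10 = 0.352

0.352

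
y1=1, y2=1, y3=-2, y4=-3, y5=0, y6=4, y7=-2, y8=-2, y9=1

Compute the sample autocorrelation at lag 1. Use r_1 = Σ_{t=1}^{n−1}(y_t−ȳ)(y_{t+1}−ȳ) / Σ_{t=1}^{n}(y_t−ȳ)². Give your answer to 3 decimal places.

Mean ȳ = (1 + 1 − 2 − 3 + 0 + 4 − 2 − 2 + 1)/9 = -0.2222
Numerator Σ_{t=1}^{8}(y_t−ȳ)(y_{t+1}−ȳ) = -1.9383
Denominator Σ(y_t−ȳ)² = 39.5556
r_1 = -1.9383 / 39.5556 = -0.049

-0.049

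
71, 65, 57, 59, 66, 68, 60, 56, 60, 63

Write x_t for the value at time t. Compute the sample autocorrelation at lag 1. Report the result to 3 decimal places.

0.235

Mean x̄ = (71 + 65 + 57 + 59 + 66 + 68 + 60 + 56 + 60 + 63)/10 = 62.5000
Numerator Σ_{t=1}^{9}(x_t−x̄)(x_{t+1}−x̄) = 51.2500
Denominator Σ(x_t−x̄)² = 218.5000
r_1 = 51.2500 / 218.5000 = 0.235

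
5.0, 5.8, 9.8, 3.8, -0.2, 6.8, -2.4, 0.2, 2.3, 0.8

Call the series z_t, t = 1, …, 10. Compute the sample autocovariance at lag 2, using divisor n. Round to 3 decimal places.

1.363

Mean z̄ = (5.0 + 5.8 + 9.8 + 3.8 − 0.2 + 6.8 − 2.4 + 0.2 + 2.3 + 0.8)/10 = 3.1900
Σ_{t=1}^{8}(z_t−z̄)(z_{t+2}−z̄) = 13.6278
γ_2 = 13.6278 / 10 = 1.363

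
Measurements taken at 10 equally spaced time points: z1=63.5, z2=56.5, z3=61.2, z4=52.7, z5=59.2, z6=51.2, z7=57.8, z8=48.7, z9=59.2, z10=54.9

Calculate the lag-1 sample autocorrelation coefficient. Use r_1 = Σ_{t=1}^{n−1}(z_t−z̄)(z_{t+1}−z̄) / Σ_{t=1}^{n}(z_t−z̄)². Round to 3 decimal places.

-0.439

Mean z̄ = (63.5 + 56.5 + 61.2 + 52.7 + 59.2 + 51.2 + 57.8 + 48.7 + 59.2 + 54.9)/10 = 56.4900
Numerator Σ_{t=1}^{9}(z_t−z̄)(z_{t+1}−z̄) = -84.8951
Denominator Σ(z_t−z̄)² = 193.2890
r_1 = -84.8951 / 193.2890 = -0.439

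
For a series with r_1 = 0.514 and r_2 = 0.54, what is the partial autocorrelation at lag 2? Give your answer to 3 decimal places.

φ_{22} = (r_2 − r_1²) / (1 − r_1²)
r_1² = (0.514)² = 0.264196
Numerator = 0.54 − 0.2642 = 0.2758; denominator = 1 − 0.2642 = 0.7358
φ_{22} = 0.2758 / 0.7358 = 0.375

0.375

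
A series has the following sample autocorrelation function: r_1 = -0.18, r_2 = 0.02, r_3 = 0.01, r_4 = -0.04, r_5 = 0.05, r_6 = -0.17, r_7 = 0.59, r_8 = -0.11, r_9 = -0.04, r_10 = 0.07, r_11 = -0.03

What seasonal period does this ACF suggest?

The largest autocorrelation is r_7 = 0.59; the remaining lags stay at or below 0.07.
The dominant spike at lag 7 indicates a seasonal period of 7.

7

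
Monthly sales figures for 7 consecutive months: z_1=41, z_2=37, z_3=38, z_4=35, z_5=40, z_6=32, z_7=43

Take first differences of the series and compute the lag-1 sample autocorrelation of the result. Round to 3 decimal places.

-0.631

First differences Δz: -4, 1, -3, 5, -8, 11
Mean of differences = 0.3333
Numerator Σ(Δz_t−Δz̄)(Δz_{t+1}−Δz̄) = -148.4444
Denominator Σ(Δz_t−Δz̄)² = 235.3333
r_1(Δz) = -148.4444 / 235.3333 = -0.631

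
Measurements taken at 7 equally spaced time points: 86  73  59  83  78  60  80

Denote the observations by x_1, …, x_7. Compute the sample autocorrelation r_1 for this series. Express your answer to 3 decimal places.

Mean x̄ = (86 + 73 + 59 + 83 + 78 + 60 + 80)/7 = 74.1429
Deviations from mean: 11.8571, -1.1429, -15.1429, 8.8571, 3.8571, -14.1429, 5.8571
Σ(x_t−x̄)(x_{t+1}−x̄) = (-13.5510) + (17.3061) + (-134.1224) + (34.1633) + (-54.5510) + (-82.8367) = -233.5918
Denominator Σ(x_t−x̄)² = 698.8571
r_1 = -233.5918 / 698.8571 = -0.334

-0.334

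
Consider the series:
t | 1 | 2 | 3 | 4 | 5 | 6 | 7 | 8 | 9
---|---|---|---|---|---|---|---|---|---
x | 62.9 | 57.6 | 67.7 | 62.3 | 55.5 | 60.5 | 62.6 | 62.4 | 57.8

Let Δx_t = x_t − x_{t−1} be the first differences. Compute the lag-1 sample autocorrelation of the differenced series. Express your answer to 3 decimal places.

-0.363

First differences Δx: -5.3, 10.1, -5.4, -6.8, 5.0, 2.1, -0.2, -4.6
Mean of differences = -0.6375
Numerator Σ(Δx_t−Δx̄)(Δx_{t+1}−Δx̄) = -91.6964
Denominator Σ(Δx_t−Δx̄)² = 252.8588
r_1(Δx) = -91.6964 / 252.8588 = -0.363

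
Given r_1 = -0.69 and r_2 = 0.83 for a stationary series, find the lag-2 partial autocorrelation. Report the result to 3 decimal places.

φ_{22} = (r_2 − r_1²) / (1 − r_1²)
r_1² = (-0.69)² = 0.4761
Numerator = 0.83 − 0.4761 = 0.3539; denominator = 1 − 0.4761 = 0.5239
φ_{22} = 0.3539 / 0.5239 = 0.676

0.676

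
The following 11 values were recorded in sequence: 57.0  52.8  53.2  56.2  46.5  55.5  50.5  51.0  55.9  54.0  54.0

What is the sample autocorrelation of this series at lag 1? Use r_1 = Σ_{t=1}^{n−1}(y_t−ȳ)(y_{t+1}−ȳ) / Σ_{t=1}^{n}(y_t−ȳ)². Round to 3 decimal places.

-0.425

Mean ȳ = (57.0 + 52.8 + 53.2 + 56.2 + 46.5 + 55.5 + 50.5 + 51.0 + 55.9 + 54.0 + 54.0)/11 = 53.3273
Numerator Σ_{t=1}^{10}(y_t−ȳ)(y_{t+1}−ȳ) = -40.0489
Denominator Σ(y_t−ȳ)² = 94.3018
r_1 = -40.0489 / 94.3018 = -0.425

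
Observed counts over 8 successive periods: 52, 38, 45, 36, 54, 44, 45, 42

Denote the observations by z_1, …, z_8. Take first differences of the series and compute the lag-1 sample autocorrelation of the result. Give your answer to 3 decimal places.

First differences Δz: -14, 7, -9, 18, -10, 1, -3
Mean of differences = -1.4286
Numerator Σ(Δz_t−Δz̄)(Δz_{t+1}−Δz̄) = -508.0408
Denominator Σ(Δz_t−Δz̄)² = 745.7143
r_1(Δz) = -508.0408 / 745.7143 = -0.681

-0.681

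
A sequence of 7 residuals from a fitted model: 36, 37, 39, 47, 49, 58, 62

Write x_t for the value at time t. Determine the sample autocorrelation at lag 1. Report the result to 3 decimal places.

Mean x̄ = (36 + 37 + 39 + 47 + 49 + 58 + 62)/7 = 46.8571
Σ(x_t−x̄)(x_{t+1}−x̄) = (107.0204) + (77.4490) + (-1.1224) + (0.3061) + (23.8776) + (168.7347) = 376.2653
Denominator Σ(x_t−x̄)² = 634.8571
r_1 = 376.2653 / 634.8571 = 0.593

0.593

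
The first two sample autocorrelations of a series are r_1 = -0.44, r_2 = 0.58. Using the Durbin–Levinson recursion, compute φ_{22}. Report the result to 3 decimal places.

φ_{22} = (r_2 − r_1²) / (1 − r_1²)
r_1² = (-0.44)² = 0.1936
Numerator = 0.58 − 0.1936 = 0.3864; denominator = 1 − 0.1936 = 0.8064
φ_{22} = 0.3864 / 0.8064 = 0.479

0.479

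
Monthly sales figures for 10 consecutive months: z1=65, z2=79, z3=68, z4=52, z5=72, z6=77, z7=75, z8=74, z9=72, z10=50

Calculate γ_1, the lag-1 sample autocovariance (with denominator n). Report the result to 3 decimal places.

Mean z̄ = (65 + 79 + 68 + 52 + 72 + 77 + 75 + 74 + 72 + 50)/10 = 68.4000
Σ_{t=1}^{9}(z_t−z̄)(z_{t+1}−z̄) = -14.1600
γ_1 = -14.1600 / 10 = -1.416

-1.416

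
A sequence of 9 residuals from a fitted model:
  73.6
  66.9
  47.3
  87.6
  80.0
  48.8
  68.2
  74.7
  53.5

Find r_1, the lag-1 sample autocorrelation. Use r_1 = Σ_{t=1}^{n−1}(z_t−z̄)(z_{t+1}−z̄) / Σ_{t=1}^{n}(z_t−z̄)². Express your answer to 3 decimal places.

-0.306

Mean z̄ = (73.6 + 66.9 + 47.3 + 87.6 + 80.0 + 48.8 + 68.2 + 74.7 + 53.5)/9 = 66.7333
Numerator Σ_{t=1}^{8}(z_t−z̄)(z_{t+1}−z̄) = -488.7311
Denominator Σ(z_t−z̄)² = 1598.6000
r_1 = -488.7311 / 1598.6000 = -0.306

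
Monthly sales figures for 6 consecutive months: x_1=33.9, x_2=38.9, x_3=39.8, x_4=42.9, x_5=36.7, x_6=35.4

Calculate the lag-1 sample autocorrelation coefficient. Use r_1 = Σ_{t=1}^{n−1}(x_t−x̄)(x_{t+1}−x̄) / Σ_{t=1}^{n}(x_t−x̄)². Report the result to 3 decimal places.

Mean x̄ = (33.9 + 38.9 + 39.8 + 42.9 + 36.7 + 35.4)/6 = 37.9333
Σ(x_t−x̄)(x_{t+1}−x̄) = (-3.8989) + (1.8044) + (9.2711) + (-6.1256) + (3.1244) = 4.1756
Denominator Σ(x_t−x̄)² = 53.2933
r_1 = 4.1756 / 53.2933 = 0.078

0.078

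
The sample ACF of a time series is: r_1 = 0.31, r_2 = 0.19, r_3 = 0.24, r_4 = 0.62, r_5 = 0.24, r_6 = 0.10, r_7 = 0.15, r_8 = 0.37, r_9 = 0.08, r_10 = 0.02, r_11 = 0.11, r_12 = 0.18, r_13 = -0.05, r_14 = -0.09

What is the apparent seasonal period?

The largest autocorrelation is r_4 = 0.62, with a weaker echo at lag 8 (0.37); the remaining lags stay at or below 0.31. The elevated value at lag 1 (0.31), dropping to 0.19 at lag 2, reflects decaying short-term dependence rather than seasonality.
The dominant spike at lag 4 indicates a seasonal period of 4.

4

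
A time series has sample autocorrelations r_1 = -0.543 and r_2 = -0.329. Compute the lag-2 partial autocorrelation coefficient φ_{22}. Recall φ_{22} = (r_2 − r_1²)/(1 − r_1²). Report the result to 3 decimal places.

φ_{22} = (r_2 − r_1²) / (1 − r_1²)
r_1² = (-0.543)² = 0.294849
Numerator = -0.329 − 0.2948 = -0.6238; denominator = 1 − 0.2948 = 0.7052
φ_{22} = -0.6238 / 0.7052 = -0.885

-0.885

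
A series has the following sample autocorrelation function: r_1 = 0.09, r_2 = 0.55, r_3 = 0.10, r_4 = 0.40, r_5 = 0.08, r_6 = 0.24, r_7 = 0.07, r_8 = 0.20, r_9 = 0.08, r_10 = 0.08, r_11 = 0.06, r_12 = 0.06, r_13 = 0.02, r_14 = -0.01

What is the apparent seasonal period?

2

The largest autocorrelation is r_2 = 0.55, with weaker echoes at lags 4 (0.40), 6 (0.24) and 8 (0.20); the remaining lags stay at or below 0.10.
The dominant spike at lag 2 indicates a seasonal period of 2.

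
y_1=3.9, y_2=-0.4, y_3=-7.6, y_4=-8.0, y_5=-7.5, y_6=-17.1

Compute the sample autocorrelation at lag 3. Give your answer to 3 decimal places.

Mean ȳ = (3.9 − 0.4 − 7.6 − 8.0 − 7.5 − 17.1)/6 = -6.1167
Deviations from mean: 10.0167, 5.7167, -1.4833, -1.8833, -1.3833, -10.9833
Σ(y_t−ȳ)(y_{t+3}−ȳ) = (-18.8647) + (-7.9081) + (16.2919) = -10.4808
Denominator Σ(y_t−ȳ)² = 261.3083
r_3 = -10.4808 / 261.3083 = -0.040

-0.040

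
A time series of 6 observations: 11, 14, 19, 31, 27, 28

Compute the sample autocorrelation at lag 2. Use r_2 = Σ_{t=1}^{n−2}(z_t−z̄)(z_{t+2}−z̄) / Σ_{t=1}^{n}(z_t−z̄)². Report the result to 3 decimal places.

0.005

Mean z̄ = (11 + 14 + 19 + 31 + 27 + 28)/6 = 21.6667
Numerator Σ_{t=1}^{4}(z_t−z̄)(z_{t+2}−z̄) = 1.7778
Denominator Σ(z_t−z̄)² = 335.3333
r_2 = 1.7778 / 335.3333 = 0.005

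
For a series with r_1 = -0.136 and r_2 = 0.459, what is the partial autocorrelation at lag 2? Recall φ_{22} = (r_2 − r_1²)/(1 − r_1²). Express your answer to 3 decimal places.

φ_{22} = (r_2 − r_1²) / (1 − r_1²)
r_1² = (-0.136)² = 0.018496
Numerator = 0.459 − 0.0185 = 0.4405; denominator = 1 − 0.0185 = 0.9815
φ_{22} = 0.4405 / 0.9815 = 0.449

0.449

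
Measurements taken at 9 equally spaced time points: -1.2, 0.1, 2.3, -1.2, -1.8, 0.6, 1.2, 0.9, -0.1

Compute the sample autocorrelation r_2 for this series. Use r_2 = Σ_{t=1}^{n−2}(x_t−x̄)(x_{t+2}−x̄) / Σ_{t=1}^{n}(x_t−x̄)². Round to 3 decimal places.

Mean x̄ = (-1.2 + 0.1 + 2.3 − 1.2 − 1.8 + 0.6 + 1.2 + 0.9 − 0.1)/9 = 0.0889
Numerator Σ_{t=1}^{7}(x_t−x̄)(x_{t+2}−x̄) = -9.5936
Denominator Σ(x_t−x̄)² = 13.9689
r_2 = -9.5936 / 13.9689 = -0.687

-0.687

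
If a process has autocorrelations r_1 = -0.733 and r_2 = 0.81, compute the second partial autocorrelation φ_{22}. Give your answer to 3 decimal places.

φ_{22} = (r_2 − r_1²) / (1 − r_1²)
r_1² = (-0.733)² = 0.537289
Numerator = 0.81 − 0.5373 = 0.2727; denominator = 1 − 0.5373 = 0.4627
φ_{22} = 0.2727 / 0.4627 = 0.589

0.589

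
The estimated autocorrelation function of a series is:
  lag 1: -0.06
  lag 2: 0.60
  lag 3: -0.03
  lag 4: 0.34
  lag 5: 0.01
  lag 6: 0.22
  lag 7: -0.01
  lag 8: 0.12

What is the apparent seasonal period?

2

The largest autocorrelation is r_2 = 0.60, with weaker echoes at lags 4 (0.34) and 6 (0.22); the remaining lags stay at or below 0.12.
The dominant spike at lag 2 indicates a seasonal period of 2.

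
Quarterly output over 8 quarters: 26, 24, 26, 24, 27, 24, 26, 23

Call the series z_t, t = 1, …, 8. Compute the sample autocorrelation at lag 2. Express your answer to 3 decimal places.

Mean z̄ = (26 + 24 + 26 + 24 + 27 + 24 + 26 + 23)/8 = 25.0000
Deviations from mean: 1.0000, -1.0000, 1.0000, -1.0000, 2.0000, -1.0000, 1.0000, -2.0000
Numerator Σ_{t=1}^{6}(z_t−z̄)(z_{t+2}−z̄) = 9.0000
Denominator Σ(z_t−z̄)² = 14.0000
r_2 = 9.0000 / 14.0000 = 0.643

0.643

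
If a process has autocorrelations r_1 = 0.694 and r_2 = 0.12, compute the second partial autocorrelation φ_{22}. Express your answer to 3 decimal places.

φ_{22} = (r_2 − r_1²) / (1 − r_1²)
r_1² = (0.694)² = 0.481636
Numerator = 0.12 − 0.4816 = -0.3616; denominator = 1 − 0.4816 = 0.5184
φ_{22} = -0.3616 / 0.5184 = -0.698

-0.698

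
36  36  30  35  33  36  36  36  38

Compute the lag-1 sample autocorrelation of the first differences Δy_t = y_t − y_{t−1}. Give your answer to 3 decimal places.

First differences Δy: 0, -6, 5, -2, 3, 0, 0, 2
Mean of differences = 0.2500
Numerator Σ(Δy_t−Δȳ)(Δy_{t+1}−Δȳ) = -46.0625
Denominator Σ(Δy_t−Δȳ)² = 77.5000
r_1(Δy) = -46.0625 / 77.5000 = -0.594

-0.594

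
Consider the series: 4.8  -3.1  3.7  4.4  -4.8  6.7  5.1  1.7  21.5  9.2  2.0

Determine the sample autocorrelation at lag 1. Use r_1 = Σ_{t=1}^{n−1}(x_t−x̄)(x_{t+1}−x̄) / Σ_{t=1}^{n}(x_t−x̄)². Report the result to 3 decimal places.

Mean x̄ = (4.8 − 3.1 + 3.7 + 4.4 − 4.8 + 6.7 + 5.1 + 1.7 + 21.5 + 9.2 + 2.0)/11 = 4.6545
Numerator Σ_{t=1}^{10}(x_t−x̄)(x_{t+1}−x̄) = 3.9134
Denominator Σ(x_t−x̄)² = 475.1073
r_1 = 3.9134 / 475.1073 = 0.008

0.008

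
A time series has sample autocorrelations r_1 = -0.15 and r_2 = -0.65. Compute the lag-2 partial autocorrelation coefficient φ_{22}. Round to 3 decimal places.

-0.688

φ_{22} = (r_2 − r_1²) / (1 − r_1²)
r_1² = (-0.15)² = 0.0225
Numerator = -0.65 − 0.0225 = -0.6725; denominator = 1 − 0.0225 = 0.9775
φ_{22} = -0.6725 / 0.9775 = -0.688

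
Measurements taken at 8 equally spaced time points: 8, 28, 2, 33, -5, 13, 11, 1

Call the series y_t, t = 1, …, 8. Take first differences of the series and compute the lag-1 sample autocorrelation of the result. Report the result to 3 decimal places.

-0.826

First differences Δy: 20, -26, 31, -38, 18, -2, -10
Mean of differences = -1.0000
Numerator Σ(Δy_t−Δȳ)(Δy_{t+1}−Δȳ) = -3222.0000
Denominator Σ(Δy_t−Δȳ)² = 3902.0000
r_1(Δy) = -3222.0000 / 3902.0000 = -0.826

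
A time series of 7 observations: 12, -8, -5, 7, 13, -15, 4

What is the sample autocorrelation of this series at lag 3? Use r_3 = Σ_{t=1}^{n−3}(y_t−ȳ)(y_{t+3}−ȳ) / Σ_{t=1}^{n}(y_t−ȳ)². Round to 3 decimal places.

0.104

Mean ȳ = (12 − 8 − 5 + 7 + 13 − 15 + 4)/7 = 1.1429
Deviations from mean: 10.8571, -9.1429, -6.1429, 5.8571, 11.8571, -16.1429, 2.8571
Numerator Σ_{t=1}^{4}(y_t−ȳ)(y_{t+3}−ȳ) = 71.0816
Denominator Σ(y_t−ȳ)² = 682.8571
r_3 = 71.0816 / 682.8571 = 0.104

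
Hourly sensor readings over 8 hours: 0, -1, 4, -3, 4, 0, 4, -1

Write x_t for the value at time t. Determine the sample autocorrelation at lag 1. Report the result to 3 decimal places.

Mean x̄ = (0 − 1 + 4 − 3 + 4 + 0 + 4 − 1)/8 = 0.8750
Σ(x_t−x̄)(x_{t+1}−x̄) = (1.6406) + (-5.8594) + (-12.1094) + (-12.1094) + (-2.7344) + (-2.7344) + (-5.8594) = -39.7656
Denominator Σ(x_t−x̄)² = 52.8750
r_1 = -39.7656 / 52.8750 = -0.752

-0.752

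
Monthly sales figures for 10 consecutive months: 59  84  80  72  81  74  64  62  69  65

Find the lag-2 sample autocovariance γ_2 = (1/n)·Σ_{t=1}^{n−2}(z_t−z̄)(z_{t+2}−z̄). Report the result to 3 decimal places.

Mean z̄ = (59 + 84 + 80 + 72 + 81 + 74 + 64 + 62 + 69 + 65)/10 = 71.0000
Σ_{t=1}^{8}(z_t−z̄)(z_{t+2}−z̄) = -31.0000
γ_2 = -31.0000 / 10 = -3.100

-3.100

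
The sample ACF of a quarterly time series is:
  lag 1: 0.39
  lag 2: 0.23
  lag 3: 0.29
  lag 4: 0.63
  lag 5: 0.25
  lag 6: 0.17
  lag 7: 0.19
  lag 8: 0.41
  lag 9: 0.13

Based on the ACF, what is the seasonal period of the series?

The largest autocorrelation is r_4 = 0.63, with a weaker echo at lag 8 (0.41); the remaining lags stay at or below 0.39. The elevated value at lag 1 (0.39), dropping to 0.23 at lag 2, reflects decaying short-term dependence rather than seasonality.
The dominant spike at lag 4 indicates a seasonal period of 4.

4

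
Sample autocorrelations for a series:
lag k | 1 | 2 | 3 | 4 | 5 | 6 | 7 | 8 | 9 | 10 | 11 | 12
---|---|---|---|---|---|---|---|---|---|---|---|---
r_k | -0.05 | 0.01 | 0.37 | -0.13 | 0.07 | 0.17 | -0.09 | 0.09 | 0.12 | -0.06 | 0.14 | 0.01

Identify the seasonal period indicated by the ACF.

3

The largest autocorrelation is r_3 = 0.37, with a weaker echo at lag 6 (0.17); the remaining lags stay at or below 0.14.
The dominant spike at lag 3 indicates a seasonal period of 3.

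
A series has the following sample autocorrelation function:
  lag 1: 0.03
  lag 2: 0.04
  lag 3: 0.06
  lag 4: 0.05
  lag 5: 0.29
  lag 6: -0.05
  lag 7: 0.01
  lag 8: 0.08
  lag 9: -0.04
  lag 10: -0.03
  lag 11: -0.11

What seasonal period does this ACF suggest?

The largest autocorrelation is r_5 = 0.29; the remaining lags stay at or below 0.08.
The dominant spike at lag 5 indicates a seasonal period of 5.

5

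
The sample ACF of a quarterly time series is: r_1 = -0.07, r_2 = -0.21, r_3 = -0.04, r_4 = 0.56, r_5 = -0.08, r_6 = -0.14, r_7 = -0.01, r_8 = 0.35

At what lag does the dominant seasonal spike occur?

4

The largest autocorrelation is r_4 = 0.56, with a weaker echo at lag 8 (0.35); the remaining lags stay at or below -0.01.
The dominant spike at lag 4 indicates a seasonal period of 4.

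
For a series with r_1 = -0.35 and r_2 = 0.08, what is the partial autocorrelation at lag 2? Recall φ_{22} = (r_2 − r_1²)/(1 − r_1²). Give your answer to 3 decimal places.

φ_{22} = (r_2 − r_1²) / (1 − r_1²)
r_1² = (-0.35)² = 0.1225
Numerator = 0.08 − 0.1225 = -0.0425; denominator = 1 − 0.1225 = 0.8775
φ_{22} = -0.0425 / 0.8775 = -0.048

-0.048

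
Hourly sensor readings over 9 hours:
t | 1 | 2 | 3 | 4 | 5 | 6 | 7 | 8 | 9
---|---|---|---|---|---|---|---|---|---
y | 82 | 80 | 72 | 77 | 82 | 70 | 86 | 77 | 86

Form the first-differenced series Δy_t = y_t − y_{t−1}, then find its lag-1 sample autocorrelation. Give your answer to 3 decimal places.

-0.700

First differences Δy: -2, -8, 5, 5, -12, 16, -9, 9
Mean of differences = 0.5000
Numerator Σ(Δy_t−Δȳ)(Δy_{t+1}−Δȳ) = -474.7500
Denominator Σ(Δy_t−Δȳ)² = 678.0000
r_1(Δy) = -474.7500 / 678.0000 = -0.700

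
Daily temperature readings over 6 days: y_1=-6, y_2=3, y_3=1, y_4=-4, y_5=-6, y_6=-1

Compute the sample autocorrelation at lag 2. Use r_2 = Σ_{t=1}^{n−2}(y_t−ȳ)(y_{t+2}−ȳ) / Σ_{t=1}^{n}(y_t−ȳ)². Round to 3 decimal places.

Mean ȳ = (-6 + 3 + 1 − 4 − 6 − 1)/6 = -2.1667
Numerator Σ_{t=1}^{4}(y_t−ȳ)(y_{t+2}−ȳ) = -35.8889
Denominator Σ(y_t−ȳ)² = 70.8333
r_2 = -35.8889 / 70.8333 = -0.507

-0.507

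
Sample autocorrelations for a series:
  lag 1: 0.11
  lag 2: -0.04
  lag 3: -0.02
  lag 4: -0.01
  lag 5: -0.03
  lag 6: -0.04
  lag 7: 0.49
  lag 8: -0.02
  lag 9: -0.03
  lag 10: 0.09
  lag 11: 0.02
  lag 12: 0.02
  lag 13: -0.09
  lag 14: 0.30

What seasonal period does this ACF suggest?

7

The largest autocorrelation is r_7 = 0.49, with a weaker echo at lag 14 (0.30); the remaining lags stay at or below 0.11.
The dominant spike at lag 7 indicates a seasonal period of 7.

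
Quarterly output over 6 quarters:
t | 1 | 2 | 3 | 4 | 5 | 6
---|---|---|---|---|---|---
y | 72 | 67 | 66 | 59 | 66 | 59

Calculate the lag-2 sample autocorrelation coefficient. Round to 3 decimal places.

Mean ȳ = (72 + 67 + 66 + 59 + 66 + 59)/6 = 64.8333
Deviations from mean: 7.1667, 2.1667, 1.1667, -5.8333, 1.1667, -5.8333
Σ(y_t−ȳ)(y_{t+2}−ȳ) = (8.3611) + (-12.6389) + (1.3611) + (34.0278) = 31.1111
Denominator Σ(y_t−ȳ)² = 126.8333
r_2 = 31.1111 / 126.8333 = 0.245

0.245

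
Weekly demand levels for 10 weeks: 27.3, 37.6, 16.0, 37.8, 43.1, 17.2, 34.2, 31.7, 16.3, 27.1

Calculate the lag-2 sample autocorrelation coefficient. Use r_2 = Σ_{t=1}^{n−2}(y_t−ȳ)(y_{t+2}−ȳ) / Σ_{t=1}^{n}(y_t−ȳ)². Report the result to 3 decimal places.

-0.254

Mean ȳ = (27.3 + 37.6 + 16.0 + 37.8 + 43.1 + 17.2 + 34.2 + 31.7 + 16.3 + 27.1)/10 = 28.8300
Numerator Σ_{t=1}^{8}(y_t−ȳ)(y_{t+2}−ȳ) = -218.1078
Denominator Σ(y_t−ȳ)² = 860.2810
r_2 = -218.1078 / 860.2810 = -0.254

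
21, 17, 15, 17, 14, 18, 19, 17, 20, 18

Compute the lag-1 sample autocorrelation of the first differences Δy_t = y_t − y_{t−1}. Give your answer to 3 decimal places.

First differences Δy: -4, -2, 2, -3, 4, 1, -2, 3, -2
Mean of differences = -0.3333
Numerator Σ(Δy_t−Δȳ)(Δy_{t+1}−Δȳ) = -23.1111
Denominator Σ(Δy_t−Δȳ)² = 66.0000
r_1(Δy) = -23.1111 / 66.0000 = -0.350

-0.350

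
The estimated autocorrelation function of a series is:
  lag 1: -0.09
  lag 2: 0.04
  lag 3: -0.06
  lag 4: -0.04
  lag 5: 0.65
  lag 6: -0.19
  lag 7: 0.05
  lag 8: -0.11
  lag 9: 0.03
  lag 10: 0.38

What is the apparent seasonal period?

The largest autocorrelation is r_5 = 0.65, with a weaker echo at lag 10 (0.38); the remaining lags stay at or below 0.05.
The dominant spike at lag 5 indicates a seasonal period of 5.

5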